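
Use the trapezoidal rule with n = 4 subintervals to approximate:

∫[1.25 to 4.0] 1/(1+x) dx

f(x) = 1/(1+x)
a = 1.25, b = 4.0, n = 4
h = (b - a)/n = 0.687500

Trapezoidal rule: (h/2)[f(x₀) + 2f(x₁) + 2f(x₂) + ... + f(xₙ)]

x_0 = 1.2500, f(x_0) = 0.444444, coefficient = 1
x_1 = 1.9375, f(x_1) = 0.340426, coefficient = 2
x_2 = 2.6250, f(x_2) = 0.275862, coefficient = 2
x_3 = 3.3125, f(x_3) = 0.231884, coefficient = 2
x_4 = 4.0000, f(x_4) = 0.200000, coefficient = 1

I ≈ (0.687500/2) × 2.340788 = 0.804646
Exact value: 0.798508
Error: 0.006138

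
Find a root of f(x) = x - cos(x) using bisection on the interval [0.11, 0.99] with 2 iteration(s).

f(x) = x - cos(x)
Initial interval: [0.11, 0.99]

Iteration 1:
  c_1 = (0.110000 + 0.990000)/2 = 0.550000
  f(c_1) = f(0.550000) = -0.302525
  f(a) × f(c) ≥ 0, new interval: [0.550000, 0.990000]
Iteration 2:
  c_2 = (0.550000 + 0.990000)/2 = 0.770000
  f(c_2) = f(0.770000) = 0.052089
  f(a) × f(c) < 0, new interval: [0.550000, 0.770000]

After 2 iteration(s), the approximation is c_2 = 0.770000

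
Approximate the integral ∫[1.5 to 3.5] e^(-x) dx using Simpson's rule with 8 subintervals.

f(x) = e^(-x)
a = 1.5, b = 3.5, n = 8
h = (b - a)/n = 0.250000

Simpson's rule: (h/3)[f(x₀) + 4f(x₁) + 2f(x₂) + ... + f(xₙ)]

x_0 = 1.5000, f(x_0) = 0.223130, coefficient = 1
x_1 = 1.7500, f(x_1) = 0.173774, coefficient = 4
x_2 = 2.0000, f(x_2) = 0.135335, coefficient = 2
x_3 = 2.2500, f(x_3) = 0.105399, coefficient = 4
x_4 = 2.5000, f(x_4) = 0.082085, coefficient = 2
x_5 = 2.7500, f(x_5) = 0.063928, coefficient = 4
x_6 = 3.0000, f(x_6) = 0.049787, coefficient = 2
x_7 = 3.2500, f(x_7) = 0.038774, coefficient = 4
x_8 = 3.5000, f(x_8) = 0.030197, coefficient = 1

I ≈ (0.250000/3) × 2.315243 = 0.192937
Exact value: 0.192933
Error: 0.000004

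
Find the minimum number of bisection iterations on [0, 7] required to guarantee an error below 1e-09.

We need (b-a)/2^n ≤ 1e-09
(7 - 0)/2^n ≤ 1e-09
7/2^n ≤ 1e-09
2^n ≥ 7000000000
n ≥ log₂(7000000000) = 32.70
n ≥ 33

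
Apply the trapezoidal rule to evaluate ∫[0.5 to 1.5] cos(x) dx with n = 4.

f(x) = cos(x)
a = 0.5, b = 1.5, n = 4
h = (b - a)/n = 0.250000

Trapezoidal rule: (h/2)[f(x₀) + 2f(x₁) + 2f(x₂) + ... + f(xₙ)]

x_0 = 0.5000, f(x_0) = 0.877583, coefficient = 1
x_1 = 0.7500, f(x_1) = 0.731689, coefficient = 2
x_2 = 1.0000, f(x_2) = 0.540302, coefficient = 2
x_3 = 1.2500, f(x_3) = 0.315322, coefficient = 2
x_4 = 1.5000, f(x_4) = 0.070737, coefficient = 1

I ≈ (0.250000/2) × 4.122947 = 0.515368
Exact value: 0.518069
Error: 0.002701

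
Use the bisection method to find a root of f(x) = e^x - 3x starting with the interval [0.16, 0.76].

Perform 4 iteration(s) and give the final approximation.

f(x) = e^x - 3x
Initial interval: [0.16, 0.76]

Iteration 1:
  c_1 = (0.160000 + 0.760000)/2 = 0.460000
  f(c_1) = f(0.460000) = 0.204074
  f(a) × f(c) ≥ 0, new interval: [0.460000, 0.760000]
Iteration 2:
  c_2 = (0.460000 + 0.760000)/2 = 0.610000
  f(c_2) = f(0.610000) = 0.010431
  f(a) × f(c) ≥ 0, new interval: [0.610000, 0.760000]
Iteration 3:
  c_3 = (0.610000 + 0.760000)/2 = 0.685000
  f(c_3) = f(0.685000) = -0.071228
  f(a) × f(c) < 0, new interval: [0.610000, 0.685000]
Iteration 4:
  c_4 = (0.610000 + 0.685000)/2 = 0.647500
  f(c_4) = f(0.647500) = -0.031742
  f(a) × f(c) < 0, new interval: [0.610000, 0.647500]

After 4 iteration(s), the approximation is c_4 = 0.647500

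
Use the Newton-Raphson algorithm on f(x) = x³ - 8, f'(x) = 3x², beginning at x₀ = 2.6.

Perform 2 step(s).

f(x) = x³ - 8
f'(x) = 3x²
x₀ = 2.6

Newton-Raphson formula: x_{n+1} = x_n - f(x_n)/f'(x_n)

Iteration 1:
  f(2.600000) = 9.576000
  f'(2.600000) = 20.280000
  x_1 = 2.600000 - 9.576000/20.280000 = 2.127811
Iteration 2:
  f(2.127811) = 1.633829
  f'(2.127811) = 13.582734
  x_2 = 2.127811 - 1.633829/13.582734 = 2.007523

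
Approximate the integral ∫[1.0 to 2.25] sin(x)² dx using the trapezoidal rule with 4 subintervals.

f(x) = sin(x)²
a = 1.0, b = 2.25, n = 4
h = (b - a)/n = 0.312500

Trapezoidal rule: (h/2)[f(x₀) + 2f(x₁) + 2f(x₂) + ... + f(xₙ)]

x_0 = 1.0000, f(x_0) = 0.708073, coefficient = 1
x_1 = 1.3125, f(x_1) = 0.934754, coefficient = 2
x_2 = 1.6250, f(x_2) = 0.997065, coefficient = 2
x_3 = 1.9375, f(x_3) = 0.871449, coefficient = 2
x_4 = 2.2500, f(x_4) = 0.605398, coefficient = 1

I ≈ (0.312500/2) × 6.920006 = 1.081251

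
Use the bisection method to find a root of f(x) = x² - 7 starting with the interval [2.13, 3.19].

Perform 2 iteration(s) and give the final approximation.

f(x) = x² - 7
Initial interval: [2.13, 3.19]

Iteration 1:
  c_1 = (2.130000 + 3.190000)/2 = 2.660000
  f(c_1) = f(2.660000) = 0.075600
  f(a) × f(c) < 0, new interval: [2.130000, 2.660000]
Iteration 2:
  c_2 = (2.130000 + 2.660000)/2 = 2.395000
  f(c_2) = f(2.395000) = -1.263975
  f(a) × f(c) ≥ 0, new interval: [2.395000, 2.660000]

After 2 iteration(s), the approximation is c_2 = 2.395000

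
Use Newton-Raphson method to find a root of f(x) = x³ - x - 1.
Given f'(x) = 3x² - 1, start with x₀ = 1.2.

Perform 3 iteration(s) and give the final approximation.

f(x) = x³ - x - 1
f'(x) = 3x² - 1
x₀ = 1.2

Newton-Raphson formula: x_{n+1} = x_n - f(x_n)/f'(x_n)

Iteration 1:
  f(1.200000) = -0.472000
  f'(1.200000) = 3.320000
  x_1 = 1.200000 - (-0.472000)/3.320000 = 1.342169
Iteration 2:
  f(1.342169) = 0.075636
  f'(1.342169) = 4.404250
  x_2 = 1.342169 - 0.075636/4.404250 = 1.324995
Iteration 3:
  f(1.324995) = 0.001182
  f'(1.324995) = 4.266837
  x_3 = 1.324995 - 0.001182/4.266837 = 1.324718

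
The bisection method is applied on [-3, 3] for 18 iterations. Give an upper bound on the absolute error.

Bisection error bound: |error| ≤ (b-a)/2^n
|error| ≤ (3 - (-3))/2^18 = 6/2^18
|error| ≤ 0.0000228882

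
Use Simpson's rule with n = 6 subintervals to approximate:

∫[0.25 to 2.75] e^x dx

f(x) = e^x
a = 0.25, b = 2.75, n = 6
h = (b - a)/n = 0.416667

Simpson's rule: (h/3)[f(x₀) + 4f(x₁) + 2f(x₂) + ... + f(xₙ)]

x_0 = 0.2500, f(x_0) = 1.284025, coefficient = 1
x_1 = 0.6667, f(x_1) = 1.947734, coefficient = 4
x_2 = 1.0833, f(x_2) = 2.954512, coefficient = 2
x_3 = 1.5000, f(x_3) = 4.481689, coefficient = 4
x_4 = 1.9167, f(x_4) = 6.798260, coefficient = 2
x_5 = 2.3333, f(x_5) = 10.312259, coefficient = 4
x_6 = 2.7500, f(x_6) = 15.642632, coefficient = 1

I ≈ (0.416667/3) × 103.398926 = 14.360962
Exact value: 14.358606
Error: 0.002356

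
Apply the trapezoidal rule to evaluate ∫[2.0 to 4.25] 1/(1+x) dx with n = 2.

f(x) = 1/(1+x)
a = 2.0, b = 4.25, n = 2
h = (b - a)/n = 1.125000

Trapezoidal rule: (h/2)[f(x₀) + 2f(x₁) + 2f(x₂) + ... + f(xₙ)]

x_0 = 2.0000, f(x_0) = 0.333333, coefficient = 1
x_1 = 3.1250, f(x_1) = 0.242424, coefficient = 2
x_2 = 4.2500, f(x_2) = 0.190476, coefficient = 1

I ≈ (1.125000/2) × 1.008658 = 0.567370
Exact value: 0.559616
Error: 0.007754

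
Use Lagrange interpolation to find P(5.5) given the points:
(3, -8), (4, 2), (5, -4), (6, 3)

Lagrange interpolation formula:
P(x) = Σ yᵢ × Lᵢ(x)
where Lᵢ(x) = Π_{j≠i} (x - xⱼ)/(xᵢ - xⱼ)

L_0(5.5) = (5.5 - 4)/(3 - 4) × (5.5 - 5)/(3 - 5) × (5.5 - 6)/(3 - 6) = 0.062500
L_1(5.5) = (5.5 - 3)/(4 - 3) × (5.5 - 5)/(4 - 5) × (5.5 - 6)/(4 - 6) = -0.312500
L_2(5.5) = (5.5 - 3)/(5 - 3) × (5.5 - 4)/(5 - 4) × (5.5 - 6)/(5 - 6) = 0.937500
L_3(5.5) = (5.5 - 3)/(6 - 3) × (5.5 - 4)/(6 - 4) × (5.5 - 5)/(6 - 5) = 0.312500

P(5.5) = (-8)×L_0(5.5) + 2×L_1(5.5) + (-4)×L_2(5.5) + 3×L_3(5.5)
P(5.5) = -3.937500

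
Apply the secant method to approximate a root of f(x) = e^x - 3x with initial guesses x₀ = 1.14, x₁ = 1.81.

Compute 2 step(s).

f(x) = e^x - 3x
x₀ = 1.14, x₁ = 1.81

Secant formula: x_{n+1} = x_n - f(x_n)(x_n - x_{n-1})/(f(x_n) - f(x_{n-1}))

Iteration 1:
  f(1.140000) = -0.293232
  f(1.810000) = 0.680447
  x_2 = 1.810000 - 0.680447×(1.810000 - 1.140000)/(0.680447 - (-0.293232))
       = 1.341776
Iteration 2:
  f(1.810000) = 0.680447
  f(1.341776) = -0.199496
  x_3 = 1.341776 - (-0.199496)×(1.341776 - 1.810000)/(-0.199496 - 0.680447)
       = 1.447929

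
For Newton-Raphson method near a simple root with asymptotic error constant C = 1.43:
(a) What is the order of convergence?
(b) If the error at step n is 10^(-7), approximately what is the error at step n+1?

(a) Newton-Raphson has quadratic (order 2) convergence near simple roots.
    This means |e_{n+1}| ≈ C|e_n|².

(b) With |e_n| = 10^(-7) and C = 1.43:
    |e_{n+1}| ≈ 1.43 × (10^(-7))² = 1.43 × 10^(-14)

(a) 2 (quadratic); (b) |e_{n+1}| ≈ 1.430e-14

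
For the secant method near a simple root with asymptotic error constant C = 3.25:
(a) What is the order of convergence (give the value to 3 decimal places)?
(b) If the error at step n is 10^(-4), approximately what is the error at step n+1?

(a) Secant method has superlinear convergence with order φ = (1+√5)/2 ≈ 1.618.
    This means |e_{n+1}| ≈ C|e_n|^1.618.

(b) With |e_n| = 10^(-4) and C = 3.25:
    |e_{n+1}| ≈ 3.25 × (10^(-4))^1.618 = 3.25 × 10^(-6.47)

(a) ≈ 1.618 (golden ratio); (b) |e_{n+1}| ≈ 1.096e-06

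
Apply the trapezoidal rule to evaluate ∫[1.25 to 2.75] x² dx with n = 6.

f(x) = x²
a = 1.25, b = 2.75, n = 6
h = (b - a)/n = 0.250000

Trapezoidal rule: (h/2)[f(x₀) + 2f(x₁) + 2f(x₂) + ... + f(xₙ)]

x_0 = 1.2500, f(x_0) = 1.562500, coefficient = 1
x_1 = 1.5000, f(x_1) = 2.250000, coefficient = 2
x_2 = 1.7500, f(x_2) = 3.062500, coefficient = 2
x_3 = 2.0000, f(x_3) = 4.000000, coefficient = 2
x_4 = 2.2500, f(x_4) = 5.062500, coefficient = 2
x_5 = 2.5000, f(x_5) = 6.250000, coefficient = 2
x_6 = 2.7500, f(x_6) = 7.562500, coefficient = 1

I ≈ (0.250000/2) × 50.375000 = 6.296875
Exact value: 6.281250
Error: 0.015625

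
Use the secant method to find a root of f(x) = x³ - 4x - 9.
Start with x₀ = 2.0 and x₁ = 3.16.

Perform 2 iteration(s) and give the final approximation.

f(x) = x³ - 4x - 9
x₀ = 2.0, x₁ = 3.16

Secant formula: x_{n+1} = x_n - f(x_n)(x_n - x_{n-1})/(f(x_n) - f(x_{n-1}))

Iteration 1:
  f(2.000000) = -9.000000
  f(3.160000) = 9.914496
  x_2 = 3.160000 - 9.914496×(3.160000 - 2.000000)/(9.914496 - (-9.000000))
       = 2.551958
Iteration 2:
  f(3.160000) = 9.914496
  f(2.551958) = -2.588238
  x_3 = 2.551958 - (-2.588238)×(2.551958 - 3.160000)/(-2.588238 - 9.914496)
       = 2.677831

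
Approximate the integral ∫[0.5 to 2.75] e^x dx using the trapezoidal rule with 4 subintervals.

f(x) = e^x
a = 0.5, b = 2.75, n = 4
h = (b - a)/n = 0.562500

Trapezoidal rule: (h/2)[f(x₀) + 2f(x₁) + 2f(x₂) + ... + f(xₙ)]

x_0 = 0.5000, f(x_0) = 1.648721, coefficient = 1
x_1 = 1.0625, f(x_1) = 2.893596, coefficient = 2
x_2 = 1.6250, f(x_2) = 5.078419, coefficient = 2
x_3 = 2.1875, f(x_3) = 8.912903, coefficient = 2
x_4 = 2.7500, f(x_4) = 15.642632, coefficient = 1

I ≈ (0.562500/2) × 51.061189 = 14.360959
Exact value: 13.993911
Error: 0.367049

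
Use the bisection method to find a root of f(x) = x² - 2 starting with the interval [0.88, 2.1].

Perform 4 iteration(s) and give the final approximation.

f(x) = x² - 2
Initial interval: [0.88, 2.1]

Iteration 1:
  c_1 = (0.880000 + 2.100000)/2 = 1.490000
  f(c_1) = f(1.490000) = 0.220100
  f(a) × f(c) < 0, new interval: [0.880000, 1.490000]
Iteration 2:
  c_2 = (0.880000 + 1.490000)/2 = 1.185000
  f(c_2) = f(1.185000) = -0.595775
  f(a) × f(c) ≥ 0, new interval: [1.185000, 1.490000]
Iteration 3:
  c_3 = (1.185000 + 1.490000)/2 = 1.337500
  f(c_3) = f(1.337500) = -0.211094
  f(a) × f(c) ≥ 0, new interval: [1.337500, 1.490000]
Iteration 4:
  c_4 = (1.337500 + 1.490000)/2 = 1.413750
  f(c_4) = f(1.413750) = -0.001311
  f(a) × f(c) ≥ 0, new interval: [1.413750, 1.490000]

After 4 iteration(s), the approximation is c_4 = 1.413750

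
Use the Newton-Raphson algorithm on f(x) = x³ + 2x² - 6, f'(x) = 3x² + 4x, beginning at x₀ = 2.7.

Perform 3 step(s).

f(x) = x³ + 2x² - 6
f'(x) = 3x² + 4x
x₀ = 2.7

Newton-Raphson formula: x_{n+1} = x_n - f(x_n)/f'(x_n)

Iteration 1:
  f(2.700000) = 28.263000
  f'(2.700000) = 32.670000
  x_1 = 2.700000 - 28.263000/32.670000 = 1.834894
Iteration 2:
  f(1.834894) = 6.911466
  f'(1.834894) = 17.440090
  x_2 = 1.834894 - 6.911466/17.440090 = 1.438597
Iteration 3:
  f(1.438597) = 1.116385
  f'(1.438597) = 11.963069
  x_3 = 1.438597 - 1.116385/11.963069 = 1.345278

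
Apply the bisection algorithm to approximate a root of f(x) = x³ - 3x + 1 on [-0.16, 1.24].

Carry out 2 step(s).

f(x) = x³ - 3x + 1
Initial interval: [-0.16, 1.24]

Iteration 1:
  c_1 = (-0.160000 + 1.240000)/2 = 0.540000
  f(c_1) = f(0.540000) = -0.462536
  f(a) × f(c) < 0, new interval: [-0.160000, 0.540000]
Iteration 2:
  c_2 = (-0.160000 + 0.540000)/2 = 0.190000
  f(c_2) = f(0.190000) = 0.436859
  f(a) × f(c) ≥ 0, new interval: [0.190000, 0.540000]

After 2 iteration(s), the approximation is c_2 = 0.190000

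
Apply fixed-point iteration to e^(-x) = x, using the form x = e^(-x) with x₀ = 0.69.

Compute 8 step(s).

Equation: e^(-x) = x
Fixed-point form: x = e^(-x)
x₀ = 0.69

x_1 = g(0.690000) = 0.501576
x_2 = g(0.501576) = 0.605575
x_3 = g(0.605575) = 0.545760
x_4 = g(0.545760) = 0.579401
x_5 = g(0.579401) = 0.560234
x_6 = g(0.560234) = 0.571076
x_7 = g(0.571076) = 0.564918
x_8 = g(0.564918) = 0.568407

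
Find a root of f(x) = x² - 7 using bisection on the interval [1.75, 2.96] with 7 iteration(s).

f(x) = x² - 7
Initial interval: [1.75, 2.96]

Iteration 1:
  c_1 = (1.750000 + 2.960000)/2 = 2.355000
  f(c_1) = f(2.355000) = -1.453975
  f(a) × f(c) ≥ 0, new interval: [2.355000, 2.960000]
Iteration 2:
  c_2 = (2.355000 + 2.960000)/2 = 2.657500
  f(c_2) = f(2.657500) = 0.062306
  f(a) × f(c) < 0, new interval: [2.355000, 2.657500]
Iteration 3:
  c_3 = (2.355000 + 2.657500)/2 = 2.506250
  f(c_3) = f(2.506250) = -0.718711
  f(a) × f(c) ≥ 0, new interval: [2.506250, 2.657500]
Iteration 4:
  c_4 = (2.506250 + 2.657500)/2 = 2.581875
  f(c_4) = f(2.581875) = -0.333921
  f(a) × f(c) ≥ 0, new interval: [2.581875, 2.657500]
Iteration 5:
  c_5 = (2.581875 + 2.657500)/2 = 2.619687
  f(c_5) = f(2.619687) = -0.137237
  f(a) × f(c) ≥ 0, new interval: [2.619687, 2.657500]
Iteration 6:
  c_6 = (2.619687 + 2.657500)/2 = 2.638594
  f(c_6) = f(2.638594) = -0.037823
  f(a) × f(c) ≥ 0, new interval: [2.638594, 2.657500]
Iteration 7:
  c_7 = (2.638594 + 2.657500)/2 = 2.648047
  f(c_7) = f(2.648047) = 0.012152
  f(a) × f(c) < 0, new interval: [2.638594, 2.648047]

After 7 iteration(s), the approximation is c_7 = 2.648047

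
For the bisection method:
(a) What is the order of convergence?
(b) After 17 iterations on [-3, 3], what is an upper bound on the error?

(a) Bisection has linear (order 1) convergence; the error is halved each step.

(b) Error bound = (b-a)/2^n = (3 - (-3))/2^{17}
    = 6/2^{17}

(a) 1 (linear); (b) error ≤ 4.58e-05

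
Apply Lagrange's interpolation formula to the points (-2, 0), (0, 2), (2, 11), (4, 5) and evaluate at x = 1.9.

Lagrange interpolation formula:
P(x) = Σ yᵢ × Lᵢ(x)
where Lᵢ(x) = Π_{j≠i} (x - xⱼ)/(xᵢ - xⱼ)

L_0(1.9) = (1.9 - 0)/(-2 - 0) × (1.9 - 2)/(-2 - 2) × (1.9 - 4)/(-2 - 4) = -0.008313
L_1(1.9) = (1.9 - (-2))/(0 - (-2)) × (1.9 - 2)/(0 - 2) × (1.9 - 4)/(0 - 4) = 0.051188
L_2(1.9) = (1.9 - (-2))/(2 - (-2)) × (1.9 - 0)/(2 - 0) × (1.9 - 4)/(2 - 4) = 0.972562
L_3(1.9) = (1.9 - (-2))/(4 - (-2)) × (1.9 - 0)/(4 - 0) × (1.9 - 2)/(4 - 2) = -0.015438

P(1.9) = 0×L_0(1.9) + 2×L_1(1.9) + 11×L_2(1.9) + 5×L_3(1.9)
P(1.9) = 10.723375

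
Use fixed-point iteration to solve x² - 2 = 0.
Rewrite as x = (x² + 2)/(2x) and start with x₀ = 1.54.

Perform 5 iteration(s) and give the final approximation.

Equation: x² - 2 = 0
Fixed-point form: x = (x² + 2)/(2x)
x₀ = 1.54

x_1 = g(1.540000) = 1.419351
x_2 = g(1.419351) = 1.414223
x_3 = g(1.414223) = 1.414214
x_4 = g(1.414214) = 1.414214
x_5 = g(1.414214) = 1.414214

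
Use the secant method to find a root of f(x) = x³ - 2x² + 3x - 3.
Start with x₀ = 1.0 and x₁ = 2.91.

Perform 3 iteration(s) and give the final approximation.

f(x) = x³ - 2x² + 3x - 3
x₀ = 1.0, x₁ = 2.91

Secant formula: x_{n+1} = x_n - f(x_n)(x_n - x_{n-1})/(f(x_n) - f(x_{n-1}))

Iteration 1:
  f(1.000000) = -1.000000
  f(2.910000) = 13.435971
  x_2 = 2.910000 - 13.435971×(2.910000 - 1.000000)/(13.435971 - (-1.000000))
       = 1.132308
Iteration 2:
  f(2.910000) = 13.435971
  f(1.132308) = -0.715562
  x_3 = 1.132308 - (-0.715562)×(1.132308 - 2.910000)/(-0.715562 - 13.435971)
       = 1.222196
Iteration 3:
  f(1.132308) = -0.715562
  f(1.222196) = -0.495267
  x_4 = 1.222196 - (-0.495267)×(1.222196 - 1.132308)/(-0.495267 - (-0.715562))
       = 1.424281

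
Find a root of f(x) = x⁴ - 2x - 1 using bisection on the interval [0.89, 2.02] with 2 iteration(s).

f(x) = x⁴ - 2x - 1
Initial interval: [0.89, 2.02]

Iteration 1:
  c_1 = (0.890000 + 2.020000)/2 = 1.455000
  f(c_1) = f(1.455000) = 0.571795
  f(a) × f(c) < 0, new interval: [0.890000, 1.455000]
Iteration 2:
  c_2 = (0.890000 + 1.455000)/2 = 1.172500
  f(c_2) = f(1.172500) = -1.455045
  f(a) × f(c) ≥ 0, new interval: [1.172500, 1.455000]

After 2 iteration(s), the approximation is c_2 = 1.172500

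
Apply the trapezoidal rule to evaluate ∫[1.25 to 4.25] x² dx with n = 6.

f(x) = x²
a = 1.25, b = 4.25, n = 6
h = (b - a)/n = 0.500000

Trapezoidal rule: (h/2)[f(x₀) + 2f(x₁) + 2f(x₂) + ... + f(xₙ)]

x_0 = 1.2500, f(x_0) = 1.562500, coefficient = 1
x_1 = 1.7500, f(x_1) = 3.062500, coefficient = 2
x_2 = 2.2500, f(x_2) = 5.062500, coefficient = 2
x_3 = 2.7500, f(x_3) = 7.562500, coefficient = 2
x_4 = 3.2500, f(x_4) = 10.562500, coefficient = 2
x_5 = 3.7500, f(x_5) = 14.062500, coefficient = 2
x_6 = 4.2500, f(x_6) = 18.062500, coefficient = 1

I ≈ (0.500000/2) × 100.250000 = 25.062500
Exact value: 24.937500
Error: 0.125000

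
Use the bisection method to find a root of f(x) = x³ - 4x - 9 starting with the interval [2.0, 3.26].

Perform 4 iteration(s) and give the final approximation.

f(x) = x³ - 4x - 9
Initial interval: [2.0, 3.26]

Iteration 1:
  c_1 = (2.000000 + 3.260000)/2 = 2.630000
  f(c_1) = f(2.630000) = -1.328553
  f(a) × f(c) ≥ 0, new interval: [2.630000, 3.260000]
Iteration 2:
  c_2 = (2.630000 + 3.260000)/2 = 2.945000
  f(c_2) = f(2.945000) = 4.762059
  f(a) × f(c) < 0, new interval: [2.630000, 2.945000]
Iteration 3:
  c_3 = (2.630000 + 2.945000)/2 = 2.787500
  f(c_3) = f(2.787500) = 1.509311
  f(a) × f(c) < 0, new interval: [2.630000, 2.787500]
Iteration 4:
  c_4 = (2.630000 + 2.787500)/2 = 2.708750
  f(c_4) = f(2.708750) = 0.039983
  f(a) × f(c) < 0, new interval: [2.630000, 2.708750]

After 4 iteration(s), the approximation is c_4 = 2.708750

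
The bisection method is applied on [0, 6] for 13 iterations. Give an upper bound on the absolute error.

Bisection error bound: |error| ≤ (b-a)/2^n
|error| ≤ (6 - 0)/2^13 = 6/2^13
|error| ≤ 0.0007324219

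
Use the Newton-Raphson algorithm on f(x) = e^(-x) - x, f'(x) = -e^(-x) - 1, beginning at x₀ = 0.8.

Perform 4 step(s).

f(x) = e^(-x) - x
f'(x) = -e^(-x) - 1
x₀ = 0.8

Newton-Raphson formula: x_{n+1} = x_n - f(x_n)/f'(x_n)

Iteration 1:
  f(0.800000) = -0.350671
  f'(0.800000) = -1.449329
  x_1 = 0.800000 - (-0.350671)/(-1.449329) = 0.558046
Iteration 2:
  f(0.558046) = 0.014280
  f'(0.558046) = -1.572326
  x_2 = 0.558046 - 0.014280/(-1.572326) = 0.567128
Iteration 3:
  f(0.567128) = 0.000024
  f'(0.567128) = -1.567152
  x_3 = 0.567128 - 0.000024/(-1.567152) = 0.567143
Iteration 4:
  f(0.567143) = 0.000000
  f'(0.567143) = -1.567143
  x_4 = 0.567143 - 0.000000/(-1.567143) = 0.567143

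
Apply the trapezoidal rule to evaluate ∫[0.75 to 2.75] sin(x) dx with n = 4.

f(x) = sin(x)
a = 0.75, b = 2.75, n = 4
h = (b - a)/n = 0.500000

Trapezoidal rule: (h/2)[f(x₀) + 2f(x₁) + 2f(x₂) + ... + f(xₙ)]

x_0 = 0.7500, f(x_0) = 0.681639, coefficient = 1
x_1 = 1.2500, f(x_1) = 0.948985, coefficient = 2
x_2 = 1.7500, f(x_2) = 0.983986, coefficient = 2
x_3 = 2.2500, f(x_3) = 0.778073, coefficient = 2
x_4 = 2.7500, f(x_4) = 0.381661, coefficient = 1

I ≈ (0.500000/2) × 6.485387 = 1.621347
Exact value: 1.655991
Error: 0.034644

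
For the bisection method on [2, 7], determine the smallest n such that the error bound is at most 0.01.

We need (b-a)/2^n ≤ 0.01
(7 - 2)/2^n ≤ 0.01
5/2^n ≤ 0.01
2^n ≥ 500
n ≥ log₂(500) = 8.97
n ≥ 9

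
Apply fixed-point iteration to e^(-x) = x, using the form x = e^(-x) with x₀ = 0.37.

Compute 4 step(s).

Equation: e^(-x) = x
Fixed-point form: x = e^(-x)
x₀ = 0.37

x_1 = g(0.370000) = 0.690734
x_2 = g(0.690734) = 0.501208
x_3 = g(0.501208) = 0.605798
x_4 = g(0.605798) = 0.545639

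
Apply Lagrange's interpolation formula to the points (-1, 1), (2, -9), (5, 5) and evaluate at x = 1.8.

Lagrange interpolation formula:
P(x) = Σ yᵢ × Lᵢ(x)
where Lᵢ(x) = Π_{j≠i} (x - xⱼ)/(xᵢ - xⱼ)

L_0(1.8) = (1.8 - 2)/(-1 - 2) × (1.8 - 5)/(-1 - 5) = 0.035556
L_1(1.8) = (1.8 - (-1))/(2 - (-1)) × (1.8 - 5)/(2 - 5) = 0.995556
L_2(1.8) = (1.8 - (-1))/(5 - (-1)) × (1.8 - 2)/(5 - 2) = -0.031111

P(1.8) = 1×L_0(1.8) + (-9)×L_1(1.8) + 5×L_2(1.8)
P(1.8) = -9.080000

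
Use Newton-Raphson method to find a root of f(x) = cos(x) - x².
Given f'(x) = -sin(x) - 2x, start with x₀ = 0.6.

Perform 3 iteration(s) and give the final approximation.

f(x) = cos(x) - x²
f'(x) = -sin(x) - 2x
x₀ = 0.6

Newton-Raphson formula: x_{n+1} = x_n - f(x_n)/f'(x_n)

Iteration 1:
  f(0.600000) = 0.465336
  f'(0.600000) = -1.764642
  x_1 = 0.600000 - 0.465336/(-1.764642) = 0.863700
Iteration 2:
  f(0.863700) = -0.096348
  f'(0.863700) = -2.487650
  x_2 = 0.863700 - (-0.096348)/(-2.487650) = 0.824969
Iteration 3:
  f(0.824969) = -0.001995
  f'(0.824969) = -2.384465
  x_3 = 0.824969 - (-0.001995)/(-2.384465) = 0.824133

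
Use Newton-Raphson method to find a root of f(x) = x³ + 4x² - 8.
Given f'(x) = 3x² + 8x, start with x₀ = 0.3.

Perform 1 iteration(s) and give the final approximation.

f(x) = x³ + 4x² - 8
f'(x) = 3x² + 8x
x₀ = 0.3

Newton-Raphson formula: x_{n+1} = x_n - f(x_n)/f'(x_n)

Iteration 1:
  f(0.300000) = -7.613000
  f'(0.300000) = 2.670000
  x_1 = 0.300000 - (-7.613000)/2.670000 = 3.151311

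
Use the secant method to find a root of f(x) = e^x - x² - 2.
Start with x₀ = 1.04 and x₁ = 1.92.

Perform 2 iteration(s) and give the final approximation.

f(x) = e^x - x² - 2
x₀ = 1.04, x₁ = 1.92

Secant formula: x_{n+1} = x_n - f(x_n)(x_n - x_{n-1})/(f(x_n) - f(x_{n-1}))

Iteration 1:
  f(1.040000) = -0.252383
  f(1.920000) = 1.134558
  x_2 = 1.920000 - 1.134558×(1.920000 - 1.040000)/(1.134558 - (-0.252383))
       = 1.200134
Iteration 2:
  f(1.920000) = 1.134558
  f(1.200134) = -0.119759
  x_3 = 1.200134 - (-0.119759)×(1.200134 - 1.920000)/(-0.119759 - 1.134558)
       = 1.268866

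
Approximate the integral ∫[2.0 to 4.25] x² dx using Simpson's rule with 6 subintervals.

f(x) = x²
a = 2.0, b = 4.25, n = 6
h = (b - a)/n = 0.375000

Simpson's rule: (h/3)[f(x₀) + 4f(x₁) + 2f(x₂) + ... + f(xₙ)]

x_0 = 2.0000, f(x_0) = 4.000000, coefficient = 1
x_1 = 2.3750, f(x_1) = 5.640625, coefficient = 4
x_2 = 2.7500, f(x_2) = 7.562500, coefficient = 2
x_3 = 3.1250, f(x_3) = 9.765625, coefficient = 4
x_4 = 3.5000, f(x_4) = 12.250000, coefficient = 2
x_5 = 3.8750, f(x_5) = 15.015625, coefficient = 4
x_6 = 4.2500, f(x_6) = 18.062500, coefficient = 1

I ≈ (0.375000/3) × 183.375000 = 22.921875
Exact value: 22.921875
Error: 0.000000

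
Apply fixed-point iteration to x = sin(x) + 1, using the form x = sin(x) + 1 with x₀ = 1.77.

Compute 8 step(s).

Equation: x = sin(x) + 1
Fixed-point form: x = sin(x) + 1
x₀ = 1.77

x_1 = g(1.770000) = 1.980224
x_2 = g(1.980224) = 1.917349
x_3 = g(1.917349) = 1.940549
x_4 = g(1.940549) = 1.932417
x_5 = g(1.932417) = 1.935325
x_6 = g(1.935325) = 1.934292
x_7 = g(1.934292) = 1.934660
x_8 = g(1.934660) = 1.934529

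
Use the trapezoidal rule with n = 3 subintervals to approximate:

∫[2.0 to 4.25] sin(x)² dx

f(x) = sin(x)²
a = 2.0, b = 4.25, n = 3
h = (b - a)/n = 0.750000

Trapezoidal rule: (h/2)[f(x₀) + 2f(x₁) + 2f(x₂) + ... + f(xₙ)]

x_0 = 2.0000, f(x_0) = 0.826822, coefficient = 1
x_1 = 2.7500, f(x_1) = 0.145665, coefficient = 2
x_2 = 3.5000, f(x_2) = 0.123049, coefficient = 2
x_3 = 4.2500, f(x_3) = 0.801006, coefficient = 1

I ≈ (0.750000/2) × 2.165256 = 0.811971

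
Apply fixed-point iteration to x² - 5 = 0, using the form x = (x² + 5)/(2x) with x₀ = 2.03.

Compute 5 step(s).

Equation: x² - 5 = 0
Fixed-point form: x = (x² + 5)/(2x)
x₀ = 2.03

x_1 = g(2.030000) = 2.246527
x_2 = g(2.246527) = 2.236092
x_3 = g(2.236092) = 2.236068
x_4 = g(2.236068) = 2.236068
x_5 = g(2.236068) = 2.236068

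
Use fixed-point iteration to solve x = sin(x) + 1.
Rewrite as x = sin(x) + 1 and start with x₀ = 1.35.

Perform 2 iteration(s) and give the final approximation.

Equation: x = sin(x) + 1
Fixed-point form: x = sin(x) + 1
x₀ = 1.35

x_1 = g(1.350000) = 1.975723
x_2 = g(1.975723) = 1.919131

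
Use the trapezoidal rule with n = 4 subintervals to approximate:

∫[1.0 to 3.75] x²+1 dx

f(x) = x²+1
a = 1.0, b = 3.75, n = 4
h = (b - a)/n = 0.687500

Trapezoidal rule: (h/2)[f(x₀) + 2f(x₁) + 2f(x₂) + ... + f(xₙ)]

x_0 = 1.0000, f(x_0) = 2.000000, coefficient = 1
x_1 = 1.6875, f(x_1) = 3.847656, coefficient = 2
x_2 = 2.3750, f(x_2) = 6.640625, coefficient = 2
x_3 = 3.0625, f(x_3) = 10.378906, coefficient = 2
x_4 = 3.7500, f(x_4) = 15.062500, coefficient = 1

I ≈ (0.687500/2) × 58.796875 = 20.211426
Exact value: 19.994792
Error: 0.216634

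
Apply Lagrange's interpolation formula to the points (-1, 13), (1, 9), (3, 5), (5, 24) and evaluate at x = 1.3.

Lagrange interpolation formula:
P(x) = Σ yᵢ × Lᵢ(x)
where Lᵢ(x) = Π_{j≠i} (x - xⱼ)/(xᵢ - xⱼ)

L_0(1.3) = (1.3 - 1)/(-1 - 1) × (1.3 - 3)/(-1 - 3) × (1.3 - 5)/(-1 - 5) = -0.039313
L_1(1.3) = (1.3 - (-1))/(1 - (-1)) × (1.3 - 3)/(1 - 3) × (1.3 - 5)/(1 - 5) = 0.904187
L_2(1.3) = (1.3 - (-1))/(3 - (-1)) × (1.3 - 1)/(3 - 1) × (1.3 - 5)/(3 - 5) = 0.159563
L_3(1.3) = (1.3 - (-1))/(5 - (-1)) × (1.3 - 1)/(5 - 1) × (1.3 - 3)/(5 - 3) = -0.024438

P(1.3) = 13×L_0(1.3) + 9×L_1(1.3) + 5×L_2(1.3) + 24×L_3(1.3)
P(1.3) = 7.837937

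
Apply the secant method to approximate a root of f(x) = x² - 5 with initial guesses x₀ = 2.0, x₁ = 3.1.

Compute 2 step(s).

f(x) = x² - 5
x₀ = 2.0, x₁ = 3.1

Secant formula: x_{n+1} = x_n - f(x_n)(x_n - x_{n-1})/(f(x_n) - f(x_{n-1}))

Iteration 1:
  f(2.000000) = -1.000000
  f(3.100000) = 4.610000
  x_2 = 3.100000 - 4.610000×(3.100000 - 2.000000)/(4.610000 - (-1.000000))
       = 2.196078
Iteration 2:
  f(3.100000) = 4.610000
  f(2.196078) = -0.177240
  x_3 = 2.196078 - (-0.177240)×(2.196078 - 3.100000)/(-0.177240 - 4.610000)
       = 2.229545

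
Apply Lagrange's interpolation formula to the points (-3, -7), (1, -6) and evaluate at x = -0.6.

Lagrange interpolation formula:
P(x) = Σ yᵢ × Lᵢ(x)
where Lᵢ(x) = Π_{j≠i} (x - xⱼ)/(xᵢ - xⱼ)

L_0(-0.6) = (-0.6 - 1)/(-3 - 1) = 0.400000
L_1(-0.6) = (-0.6 - (-3))/(1 - (-3)) = 0.600000

P(-0.6) = (-7)×L_0(-0.6) + (-6)×L_1(-0.6)
P(-0.6) = -6.400000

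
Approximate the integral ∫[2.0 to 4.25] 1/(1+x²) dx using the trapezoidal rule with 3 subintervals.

f(x) = 1/(1+x²)
a = 2.0, b = 4.25, n = 3
h = (b - a)/n = 0.750000

Trapezoidal rule: (h/2)[f(x₀) + 2f(x₁) + 2f(x₂) + ... + f(xₙ)]

x_0 = 2.0000, f(x_0) = 0.200000, coefficient = 1
x_1 = 2.7500, f(x_1) = 0.116788, coefficient = 2
x_2 = 3.5000, f(x_2) = 0.075472, coefficient = 2
x_3 = 4.2500, f(x_3) = 0.052459, coefficient = 1

I ≈ (0.750000/2) × 0.636979 = 0.238867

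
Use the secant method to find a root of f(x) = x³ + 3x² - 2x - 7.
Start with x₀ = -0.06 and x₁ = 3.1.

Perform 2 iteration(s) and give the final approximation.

f(x) = x³ + 3x² - 2x - 7
x₀ = -0.06, x₁ = 3.1

Secant formula: x_{n+1} = x_n - f(x_n)(x_n - x_{n-1})/(f(x_n) - f(x_{n-1}))

Iteration 1:
  f(-0.060000) = -6.869416
  f(3.100000) = 45.421000
  x_2 = 3.100000 - 45.421000×(3.100000 - (-0.060000))/(45.421000 - (-6.869416))
       = 0.355131
Iteration 2:
  f(3.100000) = 45.421000
  f(0.355131) = -7.287120
  x_3 = 0.355131 - (-7.287120)×(0.355131 - 3.100000)/(-7.287120 - 45.421000)
       = 0.734620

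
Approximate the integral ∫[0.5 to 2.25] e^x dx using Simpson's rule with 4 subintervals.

f(x) = e^x
a = 0.5, b = 2.25, n = 4
h = (b - a)/n = 0.437500

Simpson's rule: (h/3)[f(x₀) + 4f(x₁) + 2f(x₂) + ... + f(xₙ)]

x_0 = 0.5000, f(x_0) = 1.648721, coefficient = 1
x_1 = 0.9375, f(x_1) = 2.553589, coefficient = 4
x_2 = 1.3750, f(x_2) = 3.955077, coefficient = 2
x_3 = 1.8125, f(x_3) = 6.125743, coefficient = 4
x_4 = 2.2500, f(x_4) = 9.487736, coefficient = 1

I ≈ (0.437500/3) × 53.763939 = 7.840574
Exact value: 7.839015
Error: 0.001560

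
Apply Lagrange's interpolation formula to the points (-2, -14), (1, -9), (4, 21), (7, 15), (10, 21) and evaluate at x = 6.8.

Lagrange interpolation formula:
P(x) = Σ yᵢ × Lᵢ(x)
where Lᵢ(x) = Π_{j≠i} (x - xⱼ)/(xᵢ - xⱼ)

L_0(6.8) = (6.8 - 1)/(-2 - 1) × (6.8 - 4)/(-2 - 4) × (6.8 - 7)/(-2 - 7) × (6.8 - 10)/(-2 - 10) = 0.005347
L_1(6.8) = (6.8 - (-2))/(1 - (-2)) × (6.8 - 4)/(1 - 4) × (6.8 - 7)/(1 - 7) × (6.8 - 10)/(1 - 10) = -0.032448
L_2(6.8) = (6.8 - (-2))/(4 - (-2)) × (6.8 - 1)/(4 - 1) × (6.8 - 7)/(4 - 7) × (6.8 - 10)/(4 - 10) = 0.100820
L_3(6.8) = (6.8 - (-2))/(7 - (-2)) × (6.8 - 1)/(7 - 1) × (6.8 - 4)/(7 - 4) × (6.8 - 10)/(7 - 10) = 0.940984
L_4(6.8) = (6.8 - (-2))/(10 - (-2)) × (6.8 - 1)/(10 - 1) × (6.8 - 4)/(10 - 4) × (6.8 - 7)/(10 - 7) = -0.014703

P(6.8) = (-14)×L_0(6.8) + (-9)×L_1(6.8) + 21×L_2(6.8) + 15×L_3(6.8) + 21×L_4(6.8)
P(6.8) = 16.140398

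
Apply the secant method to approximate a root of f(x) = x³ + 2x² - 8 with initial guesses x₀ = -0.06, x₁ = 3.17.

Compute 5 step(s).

f(x) = x³ + 2x² - 8
x₀ = -0.06, x₁ = 3.17

Secant formula: x_{n+1} = x_n - f(x_n)(x_n - x_{n-1})/(f(x_n) - f(x_{n-1}))

Iteration 1:
  f(-0.060000) = -7.993016
  f(3.170000) = 43.952813
  x_2 = 3.170000 - 43.952813×(3.170000 - (-0.060000))/(43.952813 - (-7.993016))
       = 0.437007
Iteration 2:
  f(3.170000) = 43.952813
  f(0.437007) = -7.534592
  x_3 = 0.437007 - (-7.534592)×(0.437007 - 3.170000)/(-7.534592 - 43.952813)
       = 0.836949
Iteration 3:
  f(0.437007) = -7.534592
  f(0.836949) = -6.012762
  x_4 = 0.836949 - (-6.012762)×(0.836949 - 0.437007)/(-6.012762 - (-7.534592))
       = 2.417124
Iteration 4:
  f(0.836949) = -6.012762
  f(2.417124) = 17.807001
  x_5 = 2.417124 - 17.807001×(2.417124 - 0.836949)/(17.807001 - (-6.012762))
       = 1.235829
Iteration 5:
  f(2.417124) = 17.807001
  f(1.235829) = -3.058007
  x_6 = 1.235829 - (-3.058007)×(1.235829 - 2.417124)/(-3.058007 - 17.807001)
       = 1.408961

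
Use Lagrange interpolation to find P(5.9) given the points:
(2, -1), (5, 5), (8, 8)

Lagrange interpolation formula:
P(x) = Σ yᵢ × Lᵢ(x)
where Lᵢ(x) = Π_{j≠i} (x - xⱼ)/(xᵢ - xⱼ)

L_0(5.9) = (5.9 - 5)/(2 - 5) × (5.9 - 8)/(2 - 8) = -0.105000
L_1(5.9) = (5.9 - 2)/(5 - 2) × (5.9 - 8)/(5 - 8) = 0.910000
L_2(5.9) = (5.9 - 2)/(8 - 2) × (5.9 - 5)/(8 - 5) = 0.195000

P(5.9) = (-1)×L_0(5.9) + 5×L_1(5.9) + 8×L_2(5.9)
P(5.9) = 6.215000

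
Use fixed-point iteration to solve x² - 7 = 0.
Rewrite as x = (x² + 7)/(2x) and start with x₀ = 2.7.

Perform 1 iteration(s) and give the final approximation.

Equation: x² - 7 = 0
Fixed-point form: x = (x² + 7)/(2x)
x₀ = 2.7

x_1 = g(2.700000) = 2.646296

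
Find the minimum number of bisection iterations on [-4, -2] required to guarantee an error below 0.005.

We need (b-a)/2^n ≤ 0.005
(-2 - (-4))/2^n ≤ 0.005
2/2^n ≤ 0.005
2^n ≥ 400
n ≥ log₂(400) = 8.64
n ≥ 9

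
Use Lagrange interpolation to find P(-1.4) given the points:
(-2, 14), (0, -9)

Lagrange interpolation formula:
P(x) = Σ yᵢ × Lᵢ(x)
where Lᵢ(x) = Π_{j≠i} (x - xⱼ)/(xᵢ - xⱼ)

L_0(-1.4) = (-1.4 - 0)/(-2 - 0) = 0.700000
L_1(-1.4) = (-1.4 - (-2))/(0 - (-2)) = 0.300000

P(-1.4) = 14×L_0(-1.4) + (-9)×L_1(-1.4)
P(-1.4) = 7.100000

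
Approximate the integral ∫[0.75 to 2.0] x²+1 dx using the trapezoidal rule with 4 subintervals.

f(x) = x²+1
a = 0.75, b = 2.0, n = 4
h = (b - a)/n = 0.312500

Trapezoidal rule: (h/2)[f(x₀) + 2f(x₁) + 2f(x₂) + ... + f(xₙ)]

x_0 = 0.7500, f(x_0) = 1.562500, coefficient = 1
x_1 = 1.0625, f(x_1) = 2.128906, coefficient = 2
x_2 = 1.3750, f(x_2) = 2.890625, coefficient = 2
x_3 = 1.6875, f(x_3) = 3.847656, coefficient = 2
x_4 = 2.0000, f(x_4) = 5.000000, coefficient = 1

I ≈ (0.312500/2) × 24.296875 = 3.796387
Exact value: 3.776042
Error: 0.020345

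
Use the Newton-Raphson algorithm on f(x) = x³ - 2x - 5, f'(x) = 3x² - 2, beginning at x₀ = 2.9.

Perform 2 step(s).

f(x) = x³ - 2x - 5
f'(x) = 3x² - 2
x₀ = 2.9

Newton-Raphson formula: x_{n+1} = x_n - f(x_n)/f'(x_n)

Iteration 1:
  f(2.900000) = 13.589000
  f'(2.900000) = 23.230000
  x_1 = 2.900000 - 13.589000/23.230000 = 2.315024
Iteration 2:
  f(2.315024) = 2.776939
  f'(2.315024) = 14.078004
  x_2 = 2.315024 - 2.776939/14.078004 = 2.117770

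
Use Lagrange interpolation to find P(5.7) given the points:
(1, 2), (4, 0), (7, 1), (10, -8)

Lagrange interpolation formula:
P(x) = Σ yᵢ × Lᵢ(x)
where Lᵢ(x) = Π_{j≠i} (x - xⱼ)/(xᵢ - xⱼ)

L_0(5.7) = (5.7 - 4)/(1 - 4) × (5.7 - 7)/(1 - 7) × (5.7 - 10)/(1 - 10) = -0.058660
L_1(5.7) = (5.7 - 1)/(4 - 1) × (5.7 - 7)/(4 - 7) × (5.7 - 10)/(4 - 10) = 0.486537
L_2(5.7) = (5.7 - 1)/(7 - 1) × (5.7 - 4)/(7 - 4) × (5.7 - 10)/(7 - 10) = 0.636241
L_3(5.7) = (5.7 - 1)/(10 - 1) × (5.7 - 4)/(10 - 4) × (5.7 - 7)/(10 - 7) = -0.064117

P(5.7) = 2×L_0(5.7) + 0×L_1(5.7) + 1×L_2(5.7) + (-8)×L_3(5.7)
P(5.7) = 1.031858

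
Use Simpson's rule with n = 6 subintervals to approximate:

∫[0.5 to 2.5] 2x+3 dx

f(x) = 2x+3
a = 0.5, b = 2.5, n = 6
h = (b - a)/n = 0.333333

Simpson's rule: (h/3)[f(x₀) + 4f(x₁) + 2f(x₂) + ... + f(xₙ)]

x_0 = 0.5000, f(x_0) = 4.000000, coefficient = 1
x_1 = 0.8333, f(x_1) = 4.666667, coefficient = 4
x_2 = 1.1667, f(x_2) = 5.333333, coefficient = 2
x_3 = 1.5000, f(x_3) = 6.000000, coefficient = 4
x_4 = 1.8333, f(x_4) = 6.666667, coefficient = 2
x_5 = 2.1667, f(x_5) = 7.333333, coefficient = 4
x_6 = 2.5000, f(x_6) = 8.000000, coefficient = 1

I ≈ (0.333333/3) × 108.000000 = 12.000000
Exact value: 12.000000
Error: 0.000000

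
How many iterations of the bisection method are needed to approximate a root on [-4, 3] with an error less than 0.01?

We need (b-a)/2^n ≤ 0.01
(3 - (-4))/2^n ≤ 0.01
7/2^n ≤ 0.01
2^n ≥ 700
n ≥ log₂(700) = 9.45
n ≥ 10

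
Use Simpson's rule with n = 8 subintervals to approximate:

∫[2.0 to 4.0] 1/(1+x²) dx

f(x) = 1/(1+x²)
a = 2.0, b = 4.0, n = 8
h = (b - a)/n = 0.250000

Simpson's rule: (h/3)[f(x₀) + 4f(x₁) + 2f(x₂) + ... + f(xₙ)]

x_0 = 2.0000, f(x_0) = 0.200000, coefficient = 1
x_1 = 2.2500, f(x_1) = 0.164948, coefficient = 4
x_2 = 2.5000, f(x_2) = 0.137931, coefficient = 2
x_3 = 2.7500, f(x_3) = 0.116788, coefficient = 4
x_4 = 3.0000, f(x_4) = 0.100000, coefficient = 2
x_5 = 3.2500, f(x_5) = 0.086486, coefficient = 4
x_6 = 3.5000, f(x_6) = 0.075472, coefficient = 2
x_7 = 3.7500, f(x_7) = 0.066390, coefficient = 4
x_8 = 4.0000, f(x_8) = 0.058824, coefficient = 1

I ≈ (0.250000/3) × 2.624082 = 0.218674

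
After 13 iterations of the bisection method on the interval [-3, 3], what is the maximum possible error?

Bisection error bound: |error| ≤ (b-a)/2^n
|error| ≤ (3 - (-3))/2^13 = 6/2^13
|error| ≤ 0.0007324219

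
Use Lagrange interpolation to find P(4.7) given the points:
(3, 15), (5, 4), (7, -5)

Lagrange interpolation formula:
P(x) = Σ yᵢ × Lᵢ(x)
where Lᵢ(x) = Π_{j≠i} (x - xⱼ)/(xᵢ - xⱼ)

L_0(4.7) = (4.7 - 5)/(3 - 5) × (4.7 - 7)/(3 - 7) = 0.086250
L_1(4.7) = (4.7 - 3)/(5 - 3) × (4.7 - 7)/(5 - 7) = 0.977500
L_2(4.7) = (4.7 - 3)/(7 - 3) × (4.7 - 5)/(7 - 5) = -0.063750

P(4.7) = 15×L_0(4.7) + 4×L_1(4.7) + (-5)×L_2(4.7)
P(4.7) = 5.522500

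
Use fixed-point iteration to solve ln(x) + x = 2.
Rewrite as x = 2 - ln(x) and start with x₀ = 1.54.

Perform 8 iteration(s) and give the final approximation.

Equation: ln(x) + x = 2
Fixed-point form: x = 2 - ln(x)
x₀ = 1.54

x_1 = g(1.540000) = 1.568218
x_2 = g(1.568218) = 1.550060
x_3 = g(1.550060) = 1.561706
x_4 = g(1.561706) = 1.554221
x_5 = g(1.554221) = 1.559025
x_6 = g(1.559025) = 1.555939
x_7 = g(1.555939) = 1.557921
x_8 = g(1.557921) = 1.556648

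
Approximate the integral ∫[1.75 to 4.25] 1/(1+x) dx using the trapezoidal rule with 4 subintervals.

f(x) = 1/(1+x)
a = 1.75, b = 4.25, n = 4
h = (b - a)/n = 0.625000

Trapezoidal rule: (h/2)[f(x₀) + 2f(x₁) + 2f(x₂) + ... + f(xₙ)]

x_0 = 1.7500, f(x_0) = 0.363636, coefficient = 1
x_1 = 2.3750, f(x_1) = 0.296296, coefficient = 2
x_2 = 3.0000, f(x_2) = 0.250000, coefficient = 2
x_3 = 3.6250, f(x_3) = 0.216216, coefficient = 2
x_4 = 4.2500, f(x_4) = 0.190476, coefficient = 1

I ≈ (0.625000/2) × 2.079138 = 0.649730
Exact value: 0.646627
Error: 0.003103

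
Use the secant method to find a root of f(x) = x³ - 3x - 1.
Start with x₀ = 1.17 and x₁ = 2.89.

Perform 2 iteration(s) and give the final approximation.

f(x) = x³ - 3x - 1
x₀ = 1.17, x₁ = 2.89

Secant formula: x_{n+1} = x_n - f(x_n)(x_n - x_{n-1})/(f(x_n) - f(x_{n-1}))

Iteration 1:
  f(1.170000) = -2.908387
  f(2.890000) = 14.467569
  x_2 = 2.890000 - 14.467569×(2.890000 - 1.170000)/(14.467569 - (-2.908387))
       = 1.457894
Iteration 2:
  f(2.890000) = 14.467569
  f(1.457894) = -2.274996
  x_3 = 1.457894 - (-2.274996)×(1.457894 - 2.890000)/(-2.274996 - 14.467569)
       = 1.652490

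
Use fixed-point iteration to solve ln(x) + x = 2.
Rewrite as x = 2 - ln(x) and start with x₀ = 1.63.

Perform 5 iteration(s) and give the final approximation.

Equation: ln(x) + x = 2
Fixed-point form: x = 2 - ln(x)
x₀ = 1.63

x_1 = g(1.630000) = 1.511420
x_2 = g(1.511420) = 1.586950
x_3 = g(1.586950) = 1.538186
x_4 = g(1.538186) = 1.569396
x_5 = g(1.569396) = 1.549309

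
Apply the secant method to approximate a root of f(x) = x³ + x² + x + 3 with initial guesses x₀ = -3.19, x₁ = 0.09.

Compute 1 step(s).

f(x) = x³ + x² + x + 3
x₀ = -3.19, x₁ = 0.09

Secant formula: x_{n+1} = x_n - f(x_n)(x_n - x_{n-1})/(f(x_n) - f(x_{n-1}))

Iteration 1:
  f(-3.190000) = -22.475659
  f(0.090000) = 3.098829
  x_2 = 0.090000 - 3.098829×(0.090000 - (-3.190000))/(3.098829 - (-22.475659))
       = -0.307434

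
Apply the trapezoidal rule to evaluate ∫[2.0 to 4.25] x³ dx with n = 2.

f(x) = x³
a = 2.0, b = 4.25, n = 2
h = (b - a)/n = 1.125000

Trapezoidal rule: (h/2)[f(x₀) + 2f(x₁) + 2f(x₂) + ... + f(xₙ)]

x_0 = 2.0000, f(x_0) = 8.000000, coefficient = 1
x_1 = 3.1250, f(x_1) = 30.517578, coefficient = 2
x_2 = 4.2500, f(x_2) = 76.765625, coefficient = 1

I ≈ (1.125000/2) × 145.800781 = 82.012939
Exact value: 77.563477
Error: 4.449463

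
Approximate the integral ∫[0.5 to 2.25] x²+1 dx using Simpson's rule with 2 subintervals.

f(x) = x²+1
a = 0.5, b = 2.25, n = 2
h = (b - a)/n = 0.875000

Simpson's rule: (h/3)[f(x₀) + 4f(x₁) + 2f(x₂) + ... + f(xₙ)]

x_0 = 0.5000, f(x_0) = 1.250000, coefficient = 1
x_1 = 1.3750, f(x_1) = 2.890625, coefficient = 4
x_2 = 2.2500, f(x_2) = 6.062500, coefficient = 1

I ≈ (0.875000/3) × 18.875000 = 5.505208
Exact value: 5.505208
Error: 0.000000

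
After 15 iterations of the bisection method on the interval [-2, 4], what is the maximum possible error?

Bisection error bound: |error| ≤ (b-a)/2^n
|error| ≤ (4 - (-2))/2^15 = 6/2^15
|error| ≤ 0.0001831055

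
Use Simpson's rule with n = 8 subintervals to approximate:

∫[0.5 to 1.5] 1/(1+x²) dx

f(x) = 1/(1+x²)
a = 0.5, b = 1.5, n = 8
h = (b - a)/n = 0.125000

Simpson's rule: (h/3)[f(x₀) + 4f(x₁) + 2f(x₂) + ... + f(xₙ)]

x_0 = 0.5000, f(x_0) = 0.800000, coefficient = 1
x_1 = 0.6250, f(x_1) = 0.719101, coefficient = 4
x_2 = 0.7500, f(x_2) = 0.640000, coefficient = 2
x_3 = 0.8750, f(x_3) = 0.566372, coefficient = 4
x_4 = 1.0000, f(x_4) = 0.500000, coefficient = 2
x_5 = 1.1250, f(x_5) = 0.441379, coefficient = 4
x_6 = 1.2500, f(x_6) = 0.390244, coefficient = 2
x_7 = 1.3750, f(x_7) = 0.345946, coefficient = 4
x_8 = 1.5000, f(x_8) = 0.307692, coefficient = 1

I ≈ (0.125000/3) × 12.459372 = 0.519141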